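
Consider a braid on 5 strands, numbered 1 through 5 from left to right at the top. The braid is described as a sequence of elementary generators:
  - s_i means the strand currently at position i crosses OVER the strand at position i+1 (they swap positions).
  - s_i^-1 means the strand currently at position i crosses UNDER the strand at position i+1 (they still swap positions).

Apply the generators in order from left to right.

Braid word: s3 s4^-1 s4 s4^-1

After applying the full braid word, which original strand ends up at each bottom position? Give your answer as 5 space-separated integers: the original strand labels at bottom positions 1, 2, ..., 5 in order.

Answer: 1 2 4 5 3

Derivation:
Gen 1 (s3): strand 3 crosses over strand 4. Perm now: [1 2 4 3 5]
Gen 2 (s4^-1): strand 3 crosses under strand 5. Perm now: [1 2 4 5 3]
Gen 3 (s4): strand 5 crosses over strand 3. Perm now: [1 2 4 3 5]
Gen 4 (s4^-1): strand 3 crosses under strand 5. Perm now: [1 2 4 5 3]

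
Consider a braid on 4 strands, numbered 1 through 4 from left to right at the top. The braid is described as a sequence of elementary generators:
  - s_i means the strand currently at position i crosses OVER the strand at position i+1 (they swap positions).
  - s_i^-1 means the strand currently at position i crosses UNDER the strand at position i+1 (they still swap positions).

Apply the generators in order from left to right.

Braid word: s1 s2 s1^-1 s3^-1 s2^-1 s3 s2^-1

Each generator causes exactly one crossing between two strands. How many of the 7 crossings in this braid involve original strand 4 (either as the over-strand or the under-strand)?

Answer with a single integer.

Answer: 3

Derivation:
Gen 1: crossing 1x2. Involves strand 4? no. Count so far: 0
Gen 2: crossing 1x3. Involves strand 4? no. Count so far: 0
Gen 3: crossing 2x3. Involves strand 4? no. Count so far: 0
Gen 4: crossing 1x4. Involves strand 4? yes. Count so far: 1
Gen 5: crossing 2x4. Involves strand 4? yes. Count so far: 2
Gen 6: crossing 2x1. Involves strand 4? no. Count so far: 2
Gen 7: crossing 4x1. Involves strand 4? yes. Count so far: 3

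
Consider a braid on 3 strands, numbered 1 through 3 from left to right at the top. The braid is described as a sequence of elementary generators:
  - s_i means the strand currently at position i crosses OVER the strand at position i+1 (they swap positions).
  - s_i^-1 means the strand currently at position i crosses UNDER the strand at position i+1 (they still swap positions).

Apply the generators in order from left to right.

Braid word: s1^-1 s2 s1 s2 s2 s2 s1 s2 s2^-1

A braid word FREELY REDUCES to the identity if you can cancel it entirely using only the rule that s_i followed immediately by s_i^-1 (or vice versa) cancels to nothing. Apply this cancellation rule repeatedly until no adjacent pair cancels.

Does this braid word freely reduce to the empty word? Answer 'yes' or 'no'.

Gen 1 (s1^-1): push. Stack: [s1^-1]
Gen 2 (s2): push. Stack: [s1^-1 s2]
Gen 3 (s1): push. Stack: [s1^-1 s2 s1]
Gen 4 (s2): push. Stack: [s1^-1 s2 s1 s2]
Gen 5 (s2): push. Stack: [s1^-1 s2 s1 s2 s2]
Gen 6 (s2): push. Stack: [s1^-1 s2 s1 s2 s2 s2]
Gen 7 (s1): push. Stack: [s1^-1 s2 s1 s2 s2 s2 s1]
Gen 8 (s2): push. Stack: [s1^-1 s2 s1 s2 s2 s2 s1 s2]
Gen 9 (s2^-1): cancels prior s2. Stack: [s1^-1 s2 s1 s2 s2 s2 s1]
Reduced word: s1^-1 s2 s1 s2 s2 s2 s1

Answer: no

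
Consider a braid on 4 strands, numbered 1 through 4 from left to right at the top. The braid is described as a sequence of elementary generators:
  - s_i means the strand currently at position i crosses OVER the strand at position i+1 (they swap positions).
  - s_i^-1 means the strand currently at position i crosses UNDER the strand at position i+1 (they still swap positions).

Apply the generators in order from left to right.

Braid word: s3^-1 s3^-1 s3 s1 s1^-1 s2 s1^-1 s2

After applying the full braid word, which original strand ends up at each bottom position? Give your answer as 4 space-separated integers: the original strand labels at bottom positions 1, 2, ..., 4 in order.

Gen 1 (s3^-1): strand 3 crosses under strand 4. Perm now: [1 2 4 3]
Gen 2 (s3^-1): strand 4 crosses under strand 3. Perm now: [1 2 3 4]
Gen 3 (s3): strand 3 crosses over strand 4. Perm now: [1 2 4 3]
Gen 4 (s1): strand 1 crosses over strand 2. Perm now: [2 1 4 3]
Gen 5 (s1^-1): strand 2 crosses under strand 1. Perm now: [1 2 4 3]
Gen 6 (s2): strand 2 crosses over strand 4. Perm now: [1 4 2 3]
Gen 7 (s1^-1): strand 1 crosses under strand 4. Perm now: [4 1 2 3]
Gen 8 (s2): strand 1 crosses over strand 2. Perm now: [4 2 1 3]

Answer: 4 2 1 3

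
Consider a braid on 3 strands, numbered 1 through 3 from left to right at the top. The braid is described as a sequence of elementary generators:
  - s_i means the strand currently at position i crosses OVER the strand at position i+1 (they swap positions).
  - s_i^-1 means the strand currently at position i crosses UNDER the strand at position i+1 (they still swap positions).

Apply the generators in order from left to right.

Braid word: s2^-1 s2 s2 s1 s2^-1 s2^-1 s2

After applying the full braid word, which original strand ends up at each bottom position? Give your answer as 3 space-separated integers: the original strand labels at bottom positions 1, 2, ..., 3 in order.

Gen 1 (s2^-1): strand 2 crosses under strand 3. Perm now: [1 3 2]
Gen 2 (s2): strand 3 crosses over strand 2. Perm now: [1 2 3]
Gen 3 (s2): strand 2 crosses over strand 3. Perm now: [1 3 2]
Gen 4 (s1): strand 1 crosses over strand 3. Perm now: [3 1 2]
Gen 5 (s2^-1): strand 1 crosses under strand 2. Perm now: [3 2 1]
Gen 6 (s2^-1): strand 2 crosses under strand 1. Perm now: [3 1 2]
Gen 7 (s2): strand 1 crosses over strand 2. Perm now: [3 2 1]

Answer: 3 2 1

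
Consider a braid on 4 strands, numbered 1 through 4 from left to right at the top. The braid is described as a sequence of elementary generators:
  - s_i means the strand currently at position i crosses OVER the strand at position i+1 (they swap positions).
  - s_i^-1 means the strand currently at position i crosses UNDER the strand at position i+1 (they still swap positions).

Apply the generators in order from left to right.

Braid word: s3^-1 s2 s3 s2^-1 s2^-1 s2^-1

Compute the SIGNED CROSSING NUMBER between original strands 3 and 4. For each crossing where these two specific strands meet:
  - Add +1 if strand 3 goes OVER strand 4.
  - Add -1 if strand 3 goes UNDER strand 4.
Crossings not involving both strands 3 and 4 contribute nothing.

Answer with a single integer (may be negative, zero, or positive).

Gen 1: 3 under 4. Both 3&4? yes. Contrib: -1. Sum: -1
Gen 2: crossing 2x4. Both 3&4? no. Sum: -1
Gen 3: crossing 2x3. Both 3&4? no. Sum: -1
Gen 4: 4 under 3. Both 3&4? yes. Contrib: +1. Sum: 0
Gen 5: 3 under 4. Both 3&4? yes. Contrib: -1. Sum: -1
Gen 6: 4 under 3. Both 3&4? yes. Contrib: +1. Sum: 0

Answer: 0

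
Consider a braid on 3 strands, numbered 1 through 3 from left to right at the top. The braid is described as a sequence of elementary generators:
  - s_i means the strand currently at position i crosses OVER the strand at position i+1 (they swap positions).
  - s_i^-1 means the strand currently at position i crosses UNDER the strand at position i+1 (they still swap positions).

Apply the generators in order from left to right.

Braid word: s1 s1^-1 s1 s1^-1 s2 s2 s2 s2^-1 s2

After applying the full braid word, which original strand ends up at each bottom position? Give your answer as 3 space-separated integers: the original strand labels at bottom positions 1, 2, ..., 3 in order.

Gen 1 (s1): strand 1 crosses over strand 2. Perm now: [2 1 3]
Gen 2 (s1^-1): strand 2 crosses under strand 1. Perm now: [1 2 3]
Gen 3 (s1): strand 1 crosses over strand 2. Perm now: [2 1 3]
Gen 4 (s1^-1): strand 2 crosses under strand 1. Perm now: [1 2 3]
Gen 5 (s2): strand 2 crosses over strand 3. Perm now: [1 3 2]
Gen 6 (s2): strand 3 crosses over strand 2. Perm now: [1 2 3]
Gen 7 (s2): strand 2 crosses over strand 3. Perm now: [1 3 2]
Gen 8 (s2^-1): strand 3 crosses under strand 2. Perm now: [1 2 3]
Gen 9 (s2): strand 2 crosses over strand 3. Perm now: [1 3 2]

Answer: 1 3 2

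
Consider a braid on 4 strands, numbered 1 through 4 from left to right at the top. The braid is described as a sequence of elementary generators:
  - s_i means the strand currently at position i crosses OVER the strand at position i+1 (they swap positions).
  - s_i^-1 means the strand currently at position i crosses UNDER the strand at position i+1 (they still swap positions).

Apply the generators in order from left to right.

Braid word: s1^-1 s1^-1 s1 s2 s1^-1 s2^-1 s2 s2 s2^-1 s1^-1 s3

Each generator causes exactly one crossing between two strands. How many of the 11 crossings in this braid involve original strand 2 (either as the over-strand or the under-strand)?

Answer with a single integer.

Gen 1: crossing 1x2. Involves strand 2? yes. Count so far: 1
Gen 2: crossing 2x1. Involves strand 2? yes. Count so far: 2
Gen 3: crossing 1x2. Involves strand 2? yes. Count so far: 3
Gen 4: crossing 1x3. Involves strand 2? no. Count so far: 3
Gen 5: crossing 2x3. Involves strand 2? yes. Count so far: 4
Gen 6: crossing 2x1. Involves strand 2? yes. Count so far: 5
Gen 7: crossing 1x2. Involves strand 2? yes. Count so far: 6
Gen 8: crossing 2x1. Involves strand 2? yes. Count so far: 7
Gen 9: crossing 1x2. Involves strand 2? yes. Count so far: 8
Gen 10: crossing 3x2. Involves strand 2? yes. Count so far: 9
Gen 11: crossing 1x4. Involves strand 2? no. Count so far: 9

Answer: 9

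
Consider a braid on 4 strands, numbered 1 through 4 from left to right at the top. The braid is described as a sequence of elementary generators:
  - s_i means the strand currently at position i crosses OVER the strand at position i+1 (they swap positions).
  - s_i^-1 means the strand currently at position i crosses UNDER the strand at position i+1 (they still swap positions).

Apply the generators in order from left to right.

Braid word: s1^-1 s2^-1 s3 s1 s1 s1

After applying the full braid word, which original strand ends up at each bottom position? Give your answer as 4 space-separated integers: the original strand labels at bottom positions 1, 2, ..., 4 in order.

Answer: 3 2 4 1

Derivation:
Gen 1 (s1^-1): strand 1 crosses under strand 2. Perm now: [2 1 3 4]
Gen 2 (s2^-1): strand 1 crosses under strand 3. Perm now: [2 3 1 4]
Gen 3 (s3): strand 1 crosses over strand 4. Perm now: [2 3 4 1]
Gen 4 (s1): strand 2 crosses over strand 3. Perm now: [3 2 4 1]
Gen 5 (s1): strand 3 crosses over strand 2. Perm now: [2 3 4 1]
Gen 6 (s1): strand 2 crosses over strand 3. Perm now: [3 2 4 1]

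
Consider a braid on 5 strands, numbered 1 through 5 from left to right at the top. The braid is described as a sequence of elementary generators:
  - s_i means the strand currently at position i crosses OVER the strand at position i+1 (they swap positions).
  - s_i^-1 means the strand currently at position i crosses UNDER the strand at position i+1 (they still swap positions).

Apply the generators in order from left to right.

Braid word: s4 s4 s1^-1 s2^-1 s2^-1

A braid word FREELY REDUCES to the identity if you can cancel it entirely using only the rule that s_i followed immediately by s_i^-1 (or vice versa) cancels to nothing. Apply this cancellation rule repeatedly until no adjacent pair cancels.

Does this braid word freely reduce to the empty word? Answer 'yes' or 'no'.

Answer: no

Derivation:
Gen 1 (s4): push. Stack: [s4]
Gen 2 (s4): push. Stack: [s4 s4]
Gen 3 (s1^-1): push. Stack: [s4 s4 s1^-1]
Gen 4 (s2^-1): push. Stack: [s4 s4 s1^-1 s2^-1]
Gen 5 (s2^-1): push. Stack: [s4 s4 s1^-1 s2^-1 s2^-1]
Reduced word: s4 s4 s1^-1 s2^-1 s2^-1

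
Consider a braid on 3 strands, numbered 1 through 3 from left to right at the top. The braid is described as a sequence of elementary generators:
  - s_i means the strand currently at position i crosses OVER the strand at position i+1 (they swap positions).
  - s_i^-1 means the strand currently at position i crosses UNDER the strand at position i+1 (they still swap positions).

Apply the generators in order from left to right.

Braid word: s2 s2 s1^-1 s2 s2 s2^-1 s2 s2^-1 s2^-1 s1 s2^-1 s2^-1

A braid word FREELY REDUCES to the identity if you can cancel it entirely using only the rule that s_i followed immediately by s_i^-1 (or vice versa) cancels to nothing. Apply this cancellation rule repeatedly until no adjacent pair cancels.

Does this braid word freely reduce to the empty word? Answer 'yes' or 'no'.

Gen 1 (s2): push. Stack: [s2]
Gen 2 (s2): push. Stack: [s2 s2]
Gen 3 (s1^-1): push. Stack: [s2 s2 s1^-1]
Gen 4 (s2): push. Stack: [s2 s2 s1^-1 s2]
Gen 5 (s2): push. Stack: [s2 s2 s1^-1 s2 s2]
Gen 6 (s2^-1): cancels prior s2. Stack: [s2 s2 s1^-1 s2]
Gen 7 (s2): push. Stack: [s2 s2 s1^-1 s2 s2]
Gen 8 (s2^-1): cancels prior s2. Stack: [s2 s2 s1^-1 s2]
Gen 9 (s2^-1): cancels prior s2. Stack: [s2 s2 s1^-1]
Gen 10 (s1): cancels prior s1^-1. Stack: [s2 s2]
Gen 11 (s2^-1): cancels prior s2. Stack: [s2]
Gen 12 (s2^-1): cancels prior s2. Stack: []
Reduced word: (empty)

Answer: yes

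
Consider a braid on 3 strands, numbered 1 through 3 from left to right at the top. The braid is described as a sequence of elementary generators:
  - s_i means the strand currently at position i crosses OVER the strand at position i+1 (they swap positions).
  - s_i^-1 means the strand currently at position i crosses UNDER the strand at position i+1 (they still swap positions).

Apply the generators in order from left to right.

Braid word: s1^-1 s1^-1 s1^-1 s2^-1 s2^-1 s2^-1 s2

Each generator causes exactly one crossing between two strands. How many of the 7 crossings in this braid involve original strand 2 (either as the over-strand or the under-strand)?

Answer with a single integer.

Answer: 3

Derivation:
Gen 1: crossing 1x2. Involves strand 2? yes. Count so far: 1
Gen 2: crossing 2x1. Involves strand 2? yes. Count so far: 2
Gen 3: crossing 1x2. Involves strand 2? yes. Count so far: 3
Gen 4: crossing 1x3. Involves strand 2? no. Count so far: 3
Gen 5: crossing 3x1. Involves strand 2? no. Count so far: 3
Gen 6: crossing 1x3. Involves strand 2? no. Count so far: 3
Gen 7: crossing 3x1. Involves strand 2? no. Count so far: 3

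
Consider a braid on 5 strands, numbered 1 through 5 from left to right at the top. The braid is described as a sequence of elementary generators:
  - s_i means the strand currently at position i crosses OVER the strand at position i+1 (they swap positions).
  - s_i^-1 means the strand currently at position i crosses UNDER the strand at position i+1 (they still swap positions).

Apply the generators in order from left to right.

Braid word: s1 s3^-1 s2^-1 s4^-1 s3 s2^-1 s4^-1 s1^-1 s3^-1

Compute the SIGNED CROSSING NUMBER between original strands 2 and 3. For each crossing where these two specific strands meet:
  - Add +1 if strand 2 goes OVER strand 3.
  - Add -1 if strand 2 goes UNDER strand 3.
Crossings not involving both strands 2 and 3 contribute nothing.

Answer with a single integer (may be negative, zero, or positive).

Gen 1: crossing 1x2. Both 2&3? no. Sum: 0
Gen 2: crossing 3x4. Both 2&3? no. Sum: 0
Gen 3: crossing 1x4. Both 2&3? no. Sum: 0
Gen 4: crossing 3x5. Both 2&3? no. Sum: 0
Gen 5: crossing 1x5. Both 2&3? no. Sum: 0
Gen 6: crossing 4x5. Both 2&3? no. Sum: 0
Gen 7: crossing 1x3. Both 2&3? no. Sum: 0
Gen 8: crossing 2x5. Both 2&3? no. Sum: 0
Gen 9: crossing 4x3. Both 2&3? no. Sum: 0

Answer: 0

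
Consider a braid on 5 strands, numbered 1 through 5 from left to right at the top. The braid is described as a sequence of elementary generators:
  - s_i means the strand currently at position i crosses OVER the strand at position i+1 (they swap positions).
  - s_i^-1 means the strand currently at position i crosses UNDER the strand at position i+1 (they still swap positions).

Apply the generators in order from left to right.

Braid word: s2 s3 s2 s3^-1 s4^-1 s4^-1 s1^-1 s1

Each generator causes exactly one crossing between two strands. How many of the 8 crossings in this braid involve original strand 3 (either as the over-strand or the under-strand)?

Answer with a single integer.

Answer: 5

Derivation:
Gen 1: crossing 2x3. Involves strand 3? yes. Count so far: 1
Gen 2: crossing 2x4. Involves strand 3? no. Count so far: 1
Gen 3: crossing 3x4. Involves strand 3? yes. Count so far: 2
Gen 4: crossing 3x2. Involves strand 3? yes. Count so far: 3
Gen 5: crossing 3x5. Involves strand 3? yes. Count so far: 4
Gen 6: crossing 5x3. Involves strand 3? yes. Count so far: 5
Gen 7: crossing 1x4. Involves strand 3? no. Count so far: 5
Gen 8: crossing 4x1. Involves strand 3? no. Count so far: 5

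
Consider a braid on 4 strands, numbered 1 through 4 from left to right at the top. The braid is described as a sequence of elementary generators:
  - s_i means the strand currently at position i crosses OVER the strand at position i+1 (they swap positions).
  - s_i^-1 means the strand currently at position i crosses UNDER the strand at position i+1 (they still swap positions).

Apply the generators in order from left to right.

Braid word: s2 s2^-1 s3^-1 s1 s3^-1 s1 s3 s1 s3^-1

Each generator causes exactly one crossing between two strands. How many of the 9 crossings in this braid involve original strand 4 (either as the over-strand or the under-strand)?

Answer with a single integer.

Answer: 4

Derivation:
Gen 1: crossing 2x3. Involves strand 4? no. Count so far: 0
Gen 2: crossing 3x2. Involves strand 4? no. Count so far: 0
Gen 3: crossing 3x4. Involves strand 4? yes. Count so far: 1
Gen 4: crossing 1x2. Involves strand 4? no. Count so far: 1
Gen 5: crossing 4x3. Involves strand 4? yes. Count so far: 2
Gen 6: crossing 2x1. Involves strand 4? no. Count so far: 2
Gen 7: crossing 3x4. Involves strand 4? yes. Count so far: 3
Gen 8: crossing 1x2. Involves strand 4? no. Count so far: 3
Gen 9: crossing 4x3. Involves strand 4? yes. Count so far: 4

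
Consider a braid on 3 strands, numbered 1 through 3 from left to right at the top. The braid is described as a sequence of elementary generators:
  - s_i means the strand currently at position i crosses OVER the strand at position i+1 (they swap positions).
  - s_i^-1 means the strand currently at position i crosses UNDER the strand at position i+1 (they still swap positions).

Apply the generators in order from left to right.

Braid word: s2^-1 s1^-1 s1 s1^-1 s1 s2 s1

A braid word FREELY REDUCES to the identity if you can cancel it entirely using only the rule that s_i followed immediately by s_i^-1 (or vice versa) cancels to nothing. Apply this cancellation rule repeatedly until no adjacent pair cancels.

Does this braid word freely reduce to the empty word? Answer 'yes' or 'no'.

Gen 1 (s2^-1): push. Stack: [s2^-1]
Gen 2 (s1^-1): push. Stack: [s2^-1 s1^-1]
Gen 3 (s1): cancels prior s1^-1. Stack: [s2^-1]
Gen 4 (s1^-1): push. Stack: [s2^-1 s1^-1]
Gen 5 (s1): cancels prior s1^-1. Stack: [s2^-1]
Gen 6 (s2): cancels prior s2^-1. Stack: []
Gen 7 (s1): push. Stack: [s1]
Reduced word: s1

Answer: no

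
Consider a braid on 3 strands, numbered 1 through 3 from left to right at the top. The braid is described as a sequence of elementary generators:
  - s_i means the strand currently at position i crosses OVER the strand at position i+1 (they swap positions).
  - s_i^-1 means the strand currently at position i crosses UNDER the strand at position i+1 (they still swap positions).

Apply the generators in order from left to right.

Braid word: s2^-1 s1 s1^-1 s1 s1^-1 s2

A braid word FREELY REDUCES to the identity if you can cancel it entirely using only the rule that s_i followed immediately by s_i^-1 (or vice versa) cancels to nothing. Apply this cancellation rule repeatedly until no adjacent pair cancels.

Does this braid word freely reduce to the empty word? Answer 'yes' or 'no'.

Gen 1 (s2^-1): push. Stack: [s2^-1]
Gen 2 (s1): push. Stack: [s2^-1 s1]
Gen 3 (s1^-1): cancels prior s1. Stack: [s2^-1]
Gen 4 (s1): push. Stack: [s2^-1 s1]
Gen 5 (s1^-1): cancels prior s1. Stack: [s2^-1]
Gen 6 (s2): cancels prior s2^-1. Stack: []
Reduced word: (empty)

Answer: yes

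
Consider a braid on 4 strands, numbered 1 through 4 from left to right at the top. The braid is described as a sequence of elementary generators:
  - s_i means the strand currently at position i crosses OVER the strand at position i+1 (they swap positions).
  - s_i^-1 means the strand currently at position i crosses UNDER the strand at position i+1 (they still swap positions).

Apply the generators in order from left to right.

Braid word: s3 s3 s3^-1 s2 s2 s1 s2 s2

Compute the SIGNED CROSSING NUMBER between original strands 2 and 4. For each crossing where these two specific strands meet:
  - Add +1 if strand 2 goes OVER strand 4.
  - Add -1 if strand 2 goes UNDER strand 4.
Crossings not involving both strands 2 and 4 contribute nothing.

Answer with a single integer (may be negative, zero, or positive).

Gen 1: crossing 3x4. Both 2&4? no. Sum: 0
Gen 2: crossing 4x3. Both 2&4? no. Sum: 0
Gen 3: crossing 3x4. Both 2&4? no. Sum: 0
Gen 4: 2 over 4. Both 2&4? yes. Contrib: +1. Sum: 1
Gen 5: 4 over 2. Both 2&4? yes. Contrib: -1. Sum: 0
Gen 6: crossing 1x2. Both 2&4? no. Sum: 0
Gen 7: crossing 1x4. Both 2&4? no. Sum: 0
Gen 8: crossing 4x1. Both 2&4? no. Sum: 0

Answer: 0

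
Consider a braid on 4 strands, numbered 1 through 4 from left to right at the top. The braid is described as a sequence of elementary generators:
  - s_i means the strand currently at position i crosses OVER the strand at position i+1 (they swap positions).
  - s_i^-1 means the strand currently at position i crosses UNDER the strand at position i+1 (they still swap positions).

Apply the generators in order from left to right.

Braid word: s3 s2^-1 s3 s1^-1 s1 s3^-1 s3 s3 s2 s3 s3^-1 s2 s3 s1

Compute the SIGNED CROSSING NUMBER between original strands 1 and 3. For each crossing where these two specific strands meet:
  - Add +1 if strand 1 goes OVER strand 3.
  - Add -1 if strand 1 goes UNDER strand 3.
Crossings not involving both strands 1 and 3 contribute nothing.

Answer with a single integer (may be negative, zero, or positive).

Gen 1: crossing 3x4. Both 1&3? no. Sum: 0
Gen 2: crossing 2x4. Both 1&3? no. Sum: 0
Gen 3: crossing 2x3. Both 1&3? no. Sum: 0
Gen 4: crossing 1x4. Both 1&3? no. Sum: 0
Gen 5: crossing 4x1. Both 1&3? no. Sum: 0
Gen 6: crossing 3x2. Both 1&3? no. Sum: 0
Gen 7: crossing 2x3. Both 1&3? no. Sum: 0
Gen 8: crossing 3x2. Both 1&3? no. Sum: 0
Gen 9: crossing 4x2. Both 1&3? no. Sum: 0
Gen 10: crossing 4x3. Both 1&3? no. Sum: 0
Gen 11: crossing 3x4. Both 1&3? no. Sum: 0
Gen 12: crossing 2x4. Both 1&3? no. Sum: 0
Gen 13: crossing 2x3. Both 1&3? no. Sum: 0
Gen 14: crossing 1x4. Both 1&3? no. Sum: 0

Answer: 0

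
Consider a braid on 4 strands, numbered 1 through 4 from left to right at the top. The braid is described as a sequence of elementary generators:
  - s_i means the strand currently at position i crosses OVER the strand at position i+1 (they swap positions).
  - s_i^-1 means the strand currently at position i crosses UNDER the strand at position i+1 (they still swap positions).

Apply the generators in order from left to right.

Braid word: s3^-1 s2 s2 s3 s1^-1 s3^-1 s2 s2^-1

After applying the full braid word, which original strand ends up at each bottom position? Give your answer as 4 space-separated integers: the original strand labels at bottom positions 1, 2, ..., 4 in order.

Gen 1 (s3^-1): strand 3 crosses under strand 4. Perm now: [1 2 4 3]
Gen 2 (s2): strand 2 crosses over strand 4. Perm now: [1 4 2 3]
Gen 3 (s2): strand 4 crosses over strand 2. Perm now: [1 2 4 3]
Gen 4 (s3): strand 4 crosses over strand 3. Perm now: [1 2 3 4]
Gen 5 (s1^-1): strand 1 crosses under strand 2. Perm now: [2 1 3 4]
Gen 6 (s3^-1): strand 3 crosses under strand 4. Perm now: [2 1 4 3]
Gen 7 (s2): strand 1 crosses over strand 4. Perm now: [2 4 1 3]
Gen 8 (s2^-1): strand 4 crosses under strand 1. Perm now: [2 1 4 3]

Answer: 2 1 4 3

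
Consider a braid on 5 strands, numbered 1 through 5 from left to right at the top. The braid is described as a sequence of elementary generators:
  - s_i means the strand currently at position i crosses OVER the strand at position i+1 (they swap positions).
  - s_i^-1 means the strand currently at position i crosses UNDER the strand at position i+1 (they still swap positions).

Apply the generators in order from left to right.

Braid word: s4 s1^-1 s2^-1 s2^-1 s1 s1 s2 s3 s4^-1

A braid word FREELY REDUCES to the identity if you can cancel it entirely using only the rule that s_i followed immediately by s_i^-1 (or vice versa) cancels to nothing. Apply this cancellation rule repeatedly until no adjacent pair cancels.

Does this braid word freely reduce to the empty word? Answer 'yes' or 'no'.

Gen 1 (s4): push. Stack: [s4]
Gen 2 (s1^-1): push. Stack: [s4 s1^-1]
Gen 3 (s2^-1): push. Stack: [s4 s1^-1 s2^-1]
Gen 4 (s2^-1): push. Stack: [s4 s1^-1 s2^-1 s2^-1]
Gen 5 (s1): push. Stack: [s4 s1^-1 s2^-1 s2^-1 s1]
Gen 6 (s1): push. Stack: [s4 s1^-1 s2^-1 s2^-1 s1 s1]
Gen 7 (s2): push. Stack: [s4 s1^-1 s2^-1 s2^-1 s1 s1 s2]
Gen 8 (s3): push. Stack: [s4 s1^-1 s2^-1 s2^-1 s1 s1 s2 s3]
Gen 9 (s4^-1): push. Stack: [s4 s1^-1 s2^-1 s2^-1 s1 s1 s2 s3 s4^-1]
Reduced word: s4 s1^-1 s2^-1 s2^-1 s1 s1 s2 s3 s4^-1

Answer: no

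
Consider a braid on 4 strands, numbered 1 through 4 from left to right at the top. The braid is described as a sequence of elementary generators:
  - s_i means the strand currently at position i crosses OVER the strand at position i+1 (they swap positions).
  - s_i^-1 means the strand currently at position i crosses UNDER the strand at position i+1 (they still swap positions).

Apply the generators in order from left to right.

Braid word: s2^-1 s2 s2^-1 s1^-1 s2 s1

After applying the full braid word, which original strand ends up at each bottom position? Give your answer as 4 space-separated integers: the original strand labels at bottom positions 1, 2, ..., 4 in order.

Gen 1 (s2^-1): strand 2 crosses under strand 3. Perm now: [1 3 2 4]
Gen 2 (s2): strand 3 crosses over strand 2. Perm now: [1 2 3 4]
Gen 3 (s2^-1): strand 2 crosses under strand 3. Perm now: [1 3 2 4]
Gen 4 (s1^-1): strand 1 crosses under strand 3. Perm now: [3 1 2 4]
Gen 5 (s2): strand 1 crosses over strand 2. Perm now: [3 2 1 4]
Gen 6 (s1): strand 3 crosses over strand 2. Perm now: [2 3 1 4]

Answer: 2 3 1 4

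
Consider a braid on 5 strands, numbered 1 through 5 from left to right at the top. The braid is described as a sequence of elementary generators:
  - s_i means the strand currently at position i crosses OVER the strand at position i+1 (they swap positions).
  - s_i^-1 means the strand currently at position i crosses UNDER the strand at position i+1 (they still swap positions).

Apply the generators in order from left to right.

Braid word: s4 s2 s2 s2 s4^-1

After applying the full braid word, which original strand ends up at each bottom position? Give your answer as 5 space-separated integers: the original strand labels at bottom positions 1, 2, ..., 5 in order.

Gen 1 (s4): strand 4 crosses over strand 5. Perm now: [1 2 3 5 4]
Gen 2 (s2): strand 2 crosses over strand 3. Perm now: [1 3 2 5 4]
Gen 3 (s2): strand 3 crosses over strand 2. Perm now: [1 2 3 5 4]
Gen 4 (s2): strand 2 crosses over strand 3. Perm now: [1 3 2 5 4]
Gen 5 (s4^-1): strand 5 crosses under strand 4. Perm now: [1 3 2 4 5]

Answer: 1 3 2 4 5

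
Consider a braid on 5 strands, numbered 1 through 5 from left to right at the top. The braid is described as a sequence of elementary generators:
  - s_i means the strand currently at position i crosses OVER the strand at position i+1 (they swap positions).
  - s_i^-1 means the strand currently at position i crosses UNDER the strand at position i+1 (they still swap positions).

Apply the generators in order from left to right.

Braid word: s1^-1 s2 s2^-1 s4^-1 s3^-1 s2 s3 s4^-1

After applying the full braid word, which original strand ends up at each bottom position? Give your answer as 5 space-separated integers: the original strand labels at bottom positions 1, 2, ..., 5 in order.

Gen 1 (s1^-1): strand 1 crosses under strand 2. Perm now: [2 1 3 4 5]
Gen 2 (s2): strand 1 crosses over strand 3. Perm now: [2 3 1 4 5]
Gen 3 (s2^-1): strand 3 crosses under strand 1. Perm now: [2 1 3 4 5]
Gen 4 (s4^-1): strand 4 crosses under strand 5. Perm now: [2 1 3 5 4]
Gen 5 (s3^-1): strand 3 crosses under strand 5. Perm now: [2 1 5 3 4]
Gen 6 (s2): strand 1 crosses over strand 5. Perm now: [2 5 1 3 4]
Gen 7 (s3): strand 1 crosses over strand 3. Perm now: [2 5 3 1 4]
Gen 8 (s4^-1): strand 1 crosses under strand 4. Perm now: [2 5 3 4 1]

Answer: 2 5 3 4 1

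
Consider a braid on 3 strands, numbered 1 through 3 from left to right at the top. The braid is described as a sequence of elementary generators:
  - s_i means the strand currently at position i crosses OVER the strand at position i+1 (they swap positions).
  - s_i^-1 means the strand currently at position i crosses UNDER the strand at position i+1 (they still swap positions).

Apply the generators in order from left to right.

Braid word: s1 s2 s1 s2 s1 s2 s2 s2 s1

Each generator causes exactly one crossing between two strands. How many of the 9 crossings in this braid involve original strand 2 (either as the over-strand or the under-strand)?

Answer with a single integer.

Gen 1: crossing 1x2. Involves strand 2? yes. Count so far: 1
Gen 2: crossing 1x3. Involves strand 2? no. Count so far: 1
Gen 3: crossing 2x3. Involves strand 2? yes. Count so far: 2
Gen 4: crossing 2x1. Involves strand 2? yes. Count so far: 3
Gen 5: crossing 3x1. Involves strand 2? no. Count so far: 3
Gen 6: crossing 3x2. Involves strand 2? yes. Count so far: 4
Gen 7: crossing 2x3. Involves strand 2? yes. Count so far: 5
Gen 8: crossing 3x2. Involves strand 2? yes. Count so far: 6
Gen 9: crossing 1x2. Involves strand 2? yes. Count so far: 7

Answer: 7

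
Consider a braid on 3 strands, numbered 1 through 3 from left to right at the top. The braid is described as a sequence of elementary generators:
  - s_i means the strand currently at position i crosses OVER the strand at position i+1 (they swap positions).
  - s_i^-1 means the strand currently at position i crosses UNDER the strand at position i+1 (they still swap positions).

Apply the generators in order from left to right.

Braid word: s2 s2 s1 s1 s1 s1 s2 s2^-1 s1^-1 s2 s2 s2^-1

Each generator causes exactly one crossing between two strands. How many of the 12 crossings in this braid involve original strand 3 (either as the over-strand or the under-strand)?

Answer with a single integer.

Answer: 7

Derivation:
Gen 1: crossing 2x3. Involves strand 3? yes. Count so far: 1
Gen 2: crossing 3x2. Involves strand 3? yes. Count so far: 2
Gen 3: crossing 1x2. Involves strand 3? no. Count so far: 2
Gen 4: crossing 2x1. Involves strand 3? no. Count so far: 2
Gen 5: crossing 1x2. Involves strand 3? no. Count so far: 2
Gen 6: crossing 2x1. Involves strand 3? no. Count so far: 2
Gen 7: crossing 2x3. Involves strand 3? yes. Count so far: 3
Gen 8: crossing 3x2. Involves strand 3? yes. Count so far: 4
Gen 9: crossing 1x2. Involves strand 3? no. Count so far: 4
Gen 10: crossing 1x3. Involves strand 3? yes. Count so far: 5
Gen 11: crossing 3x1. Involves strand 3? yes. Count so far: 6
Gen 12: crossing 1x3. Involves strand 3? yes. Count so far: 7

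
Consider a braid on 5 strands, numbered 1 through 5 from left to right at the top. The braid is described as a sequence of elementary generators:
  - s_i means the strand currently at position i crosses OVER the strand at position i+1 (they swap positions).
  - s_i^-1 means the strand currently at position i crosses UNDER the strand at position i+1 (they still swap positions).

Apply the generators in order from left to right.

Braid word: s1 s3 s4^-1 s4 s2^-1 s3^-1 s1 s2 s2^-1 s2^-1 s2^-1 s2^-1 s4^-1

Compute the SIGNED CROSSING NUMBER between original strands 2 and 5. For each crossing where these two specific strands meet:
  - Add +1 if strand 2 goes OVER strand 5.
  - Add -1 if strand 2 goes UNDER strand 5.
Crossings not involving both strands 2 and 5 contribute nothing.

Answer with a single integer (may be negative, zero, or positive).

Answer: 0

Derivation:
Gen 1: crossing 1x2. Both 2&5? no. Sum: 0
Gen 2: crossing 3x4. Both 2&5? no. Sum: 0
Gen 3: crossing 3x5. Both 2&5? no. Sum: 0
Gen 4: crossing 5x3. Both 2&5? no. Sum: 0
Gen 5: crossing 1x4. Both 2&5? no. Sum: 0
Gen 6: crossing 1x3. Both 2&5? no. Sum: 0
Gen 7: crossing 2x4. Both 2&5? no. Sum: 0
Gen 8: crossing 2x3. Both 2&5? no. Sum: 0
Gen 9: crossing 3x2. Both 2&5? no. Sum: 0
Gen 10: crossing 2x3. Both 2&5? no. Sum: 0
Gen 11: crossing 3x2. Both 2&5? no. Sum: 0
Gen 12: crossing 2x3. Both 2&5? no. Sum: 0
Gen 13: crossing 1x5. Both 2&5? no. Sum: 0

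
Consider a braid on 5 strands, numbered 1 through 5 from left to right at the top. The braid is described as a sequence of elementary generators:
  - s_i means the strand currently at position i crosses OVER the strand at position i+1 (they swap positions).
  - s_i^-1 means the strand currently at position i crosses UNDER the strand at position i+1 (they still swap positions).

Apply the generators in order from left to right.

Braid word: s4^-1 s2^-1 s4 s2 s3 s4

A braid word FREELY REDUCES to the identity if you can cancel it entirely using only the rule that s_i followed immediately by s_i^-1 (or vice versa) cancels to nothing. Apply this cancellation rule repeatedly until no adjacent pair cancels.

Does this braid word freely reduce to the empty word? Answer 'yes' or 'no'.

Answer: no

Derivation:
Gen 1 (s4^-1): push. Stack: [s4^-1]
Gen 2 (s2^-1): push. Stack: [s4^-1 s2^-1]
Gen 3 (s4): push. Stack: [s4^-1 s2^-1 s4]
Gen 4 (s2): push. Stack: [s4^-1 s2^-1 s4 s2]
Gen 5 (s3): push. Stack: [s4^-1 s2^-1 s4 s2 s3]
Gen 6 (s4): push. Stack: [s4^-1 s2^-1 s4 s2 s3 s4]
Reduced word: s4^-1 s2^-1 s4 s2 s3 s4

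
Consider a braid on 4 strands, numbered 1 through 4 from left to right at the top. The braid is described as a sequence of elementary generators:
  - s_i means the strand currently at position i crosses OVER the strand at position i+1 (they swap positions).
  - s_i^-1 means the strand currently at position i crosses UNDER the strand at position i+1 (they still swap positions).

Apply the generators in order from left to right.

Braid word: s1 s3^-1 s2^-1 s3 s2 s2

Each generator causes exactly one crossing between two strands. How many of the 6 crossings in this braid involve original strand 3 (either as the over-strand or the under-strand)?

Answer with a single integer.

Answer: 4

Derivation:
Gen 1: crossing 1x2. Involves strand 3? no. Count so far: 0
Gen 2: crossing 3x4. Involves strand 3? yes. Count so far: 1
Gen 3: crossing 1x4. Involves strand 3? no. Count so far: 1
Gen 4: crossing 1x3. Involves strand 3? yes. Count so far: 2
Gen 5: crossing 4x3. Involves strand 3? yes. Count so far: 3
Gen 6: crossing 3x4. Involves strand 3? yes. Count so far: 4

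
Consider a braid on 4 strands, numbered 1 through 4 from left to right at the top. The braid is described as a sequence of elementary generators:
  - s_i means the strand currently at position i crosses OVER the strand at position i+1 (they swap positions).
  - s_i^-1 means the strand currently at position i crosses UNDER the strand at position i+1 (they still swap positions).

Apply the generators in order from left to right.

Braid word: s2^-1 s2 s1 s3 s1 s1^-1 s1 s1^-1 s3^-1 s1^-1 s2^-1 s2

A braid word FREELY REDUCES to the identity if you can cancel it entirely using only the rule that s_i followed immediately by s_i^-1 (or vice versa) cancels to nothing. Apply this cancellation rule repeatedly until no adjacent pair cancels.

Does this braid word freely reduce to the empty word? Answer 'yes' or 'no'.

Gen 1 (s2^-1): push. Stack: [s2^-1]
Gen 2 (s2): cancels prior s2^-1. Stack: []
Gen 3 (s1): push. Stack: [s1]
Gen 4 (s3): push. Stack: [s1 s3]
Gen 5 (s1): push. Stack: [s1 s3 s1]
Gen 6 (s1^-1): cancels prior s1. Stack: [s1 s3]
Gen 7 (s1): push. Stack: [s1 s3 s1]
Gen 8 (s1^-1): cancels prior s1. Stack: [s1 s3]
Gen 9 (s3^-1): cancels prior s3. Stack: [s1]
Gen 10 (s1^-1): cancels prior s1. Stack: []
Gen 11 (s2^-1): push. Stack: [s2^-1]
Gen 12 (s2): cancels prior s2^-1. Stack: []
Reduced word: (empty)

Answer: yes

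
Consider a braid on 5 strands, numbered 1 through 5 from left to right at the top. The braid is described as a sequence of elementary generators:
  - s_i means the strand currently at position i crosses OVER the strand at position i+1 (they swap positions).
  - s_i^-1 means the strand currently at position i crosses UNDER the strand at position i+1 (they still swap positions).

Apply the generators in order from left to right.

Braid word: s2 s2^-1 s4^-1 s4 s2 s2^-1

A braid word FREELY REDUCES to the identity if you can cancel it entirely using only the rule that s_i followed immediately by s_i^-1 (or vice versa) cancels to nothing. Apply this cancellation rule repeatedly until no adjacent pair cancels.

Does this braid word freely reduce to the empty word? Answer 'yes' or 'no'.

Answer: yes

Derivation:
Gen 1 (s2): push. Stack: [s2]
Gen 2 (s2^-1): cancels prior s2. Stack: []
Gen 3 (s4^-1): push. Stack: [s4^-1]
Gen 4 (s4): cancels prior s4^-1. Stack: []
Gen 5 (s2): push. Stack: [s2]
Gen 6 (s2^-1): cancels prior s2. Stack: []
Reduced word: (empty)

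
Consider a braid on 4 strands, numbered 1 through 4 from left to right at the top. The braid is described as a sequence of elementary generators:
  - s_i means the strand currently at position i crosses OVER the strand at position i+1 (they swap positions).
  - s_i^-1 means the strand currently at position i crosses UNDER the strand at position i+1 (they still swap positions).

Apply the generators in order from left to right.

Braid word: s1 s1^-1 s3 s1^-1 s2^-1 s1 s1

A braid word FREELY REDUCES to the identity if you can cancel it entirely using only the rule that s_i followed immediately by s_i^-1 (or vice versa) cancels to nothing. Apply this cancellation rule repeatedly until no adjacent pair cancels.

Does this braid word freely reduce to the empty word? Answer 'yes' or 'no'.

Gen 1 (s1): push. Stack: [s1]
Gen 2 (s1^-1): cancels prior s1. Stack: []
Gen 3 (s3): push. Stack: [s3]
Gen 4 (s1^-1): push. Stack: [s3 s1^-1]
Gen 5 (s2^-1): push. Stack: [s3 s1^-1 s2^-1]
Gen 6 (s1): push. Stack: [s3 s1^-1 s2^-1 s1]
Gen 7 (s1): push. Stack: [s3 s1^-1 s2^-1 s1 s1]
Reduced word: s3 s1^-1 s2^-1 s1 s1

Answer: no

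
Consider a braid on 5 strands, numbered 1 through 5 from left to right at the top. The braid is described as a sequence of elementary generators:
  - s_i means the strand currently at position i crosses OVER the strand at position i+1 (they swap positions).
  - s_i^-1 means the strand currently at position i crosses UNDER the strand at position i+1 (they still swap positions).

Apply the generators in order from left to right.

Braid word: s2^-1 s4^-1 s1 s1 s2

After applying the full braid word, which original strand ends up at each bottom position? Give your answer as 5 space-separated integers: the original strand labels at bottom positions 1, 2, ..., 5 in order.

Gen 1 (s2^-1): strand 2 crosses under strand 3. Perm now: [1 3 2 4 5]
Gen 2 (s4^-1): strand 4 crosses under strand 5. Perm now: [1 3 2 5 4]
Gen 3 (s1): strand 1 crosses over strand 3. Perm now: [3 1 2 5 4]
Gen 4 (s1): strand 3 crosses over strand 1. Perm now: [1 3 2 5 4]
Gen 5 (s2): strand 3 crosses over strand 2. Perm now: [1 2 3 5 4]

Answer: 1 2 3 5 4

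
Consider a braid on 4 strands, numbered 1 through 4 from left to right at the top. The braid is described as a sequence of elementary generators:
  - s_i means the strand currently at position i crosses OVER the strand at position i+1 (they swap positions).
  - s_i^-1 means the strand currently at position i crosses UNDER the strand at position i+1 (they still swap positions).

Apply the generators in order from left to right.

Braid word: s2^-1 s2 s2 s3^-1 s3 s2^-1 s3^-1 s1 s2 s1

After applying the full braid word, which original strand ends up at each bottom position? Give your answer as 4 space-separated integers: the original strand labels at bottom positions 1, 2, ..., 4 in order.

Answer: 4 2 1 3

Derivation:
Gen 1 (s2^-1): strand 2 crosses under strand 3. Perm now: [1 3 2 4]
Gen 2 (s2): strand 3 crosses over strand 2. Perm now: [1 2 3 4]
Gen 3 (s2): strand 2 crosses over strand 3. Perm now: [1 3 2 4]
Gen 4 (s3^-1): strand 2 crosses under strand 4. Perm now: [1 3 4 2]
Gen 5 (s3): strand 4 crosses over strand 2. Perm now: [1 3 2 4]
Gen 6 (s2^-1): strand 3 crosses under strand 2. Perm now: [1 2 3 4]
Gen 7 (s3^-1): strand 3 crosses under strand 4. Perm now: [1 2 4 3]
Gen 8 (s1): strand 1 crosses over strand 2. Perm now: [2 1 4 3]
Gen 9 (s2): strand 1 crosses over strand 4. Perm now: [2 4 1 3]
Gen 10 (s1): strand 2 crosses over strand 4. Perm now: [4 2 1 3]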